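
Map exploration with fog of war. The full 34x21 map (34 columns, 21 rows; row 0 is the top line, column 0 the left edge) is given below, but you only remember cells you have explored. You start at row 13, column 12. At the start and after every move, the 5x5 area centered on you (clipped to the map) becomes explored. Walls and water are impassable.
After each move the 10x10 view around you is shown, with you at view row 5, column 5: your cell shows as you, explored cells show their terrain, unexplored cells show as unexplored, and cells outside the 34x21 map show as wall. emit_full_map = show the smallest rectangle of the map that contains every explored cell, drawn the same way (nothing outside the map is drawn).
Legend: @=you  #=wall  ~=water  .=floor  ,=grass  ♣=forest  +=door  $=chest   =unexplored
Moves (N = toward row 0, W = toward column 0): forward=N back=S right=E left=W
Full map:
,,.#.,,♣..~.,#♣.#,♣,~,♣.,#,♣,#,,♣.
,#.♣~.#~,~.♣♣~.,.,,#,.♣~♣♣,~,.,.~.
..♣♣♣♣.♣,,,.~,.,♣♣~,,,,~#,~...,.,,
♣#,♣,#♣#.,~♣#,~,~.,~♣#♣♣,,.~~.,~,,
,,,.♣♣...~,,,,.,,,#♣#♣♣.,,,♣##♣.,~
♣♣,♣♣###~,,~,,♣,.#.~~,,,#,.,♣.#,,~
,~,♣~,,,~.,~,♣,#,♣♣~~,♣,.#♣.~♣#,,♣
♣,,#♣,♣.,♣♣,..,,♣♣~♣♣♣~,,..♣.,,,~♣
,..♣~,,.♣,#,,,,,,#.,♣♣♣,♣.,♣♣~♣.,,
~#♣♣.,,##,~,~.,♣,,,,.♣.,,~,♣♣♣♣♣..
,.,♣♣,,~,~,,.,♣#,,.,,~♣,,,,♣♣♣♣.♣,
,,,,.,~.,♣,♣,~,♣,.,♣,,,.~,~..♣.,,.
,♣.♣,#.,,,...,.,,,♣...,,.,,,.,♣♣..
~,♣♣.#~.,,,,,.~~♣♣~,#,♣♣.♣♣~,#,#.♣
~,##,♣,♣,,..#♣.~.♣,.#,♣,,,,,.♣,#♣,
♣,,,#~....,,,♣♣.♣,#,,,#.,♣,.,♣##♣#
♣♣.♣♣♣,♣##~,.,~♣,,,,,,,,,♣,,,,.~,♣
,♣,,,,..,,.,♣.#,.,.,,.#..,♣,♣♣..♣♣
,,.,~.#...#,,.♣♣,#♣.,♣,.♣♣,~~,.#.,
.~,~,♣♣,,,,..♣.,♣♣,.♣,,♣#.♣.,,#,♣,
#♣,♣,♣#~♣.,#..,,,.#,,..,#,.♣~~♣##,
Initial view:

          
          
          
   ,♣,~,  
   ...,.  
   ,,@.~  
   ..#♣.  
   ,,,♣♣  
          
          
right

          
          
          
  ,♣,~,♣  
  ...,.,  
  ,,,@~~  
  ..#♣.~  
  ,,,♣♣.  
          
          

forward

          
          
          
   ,.,♣#  
  ,♣,~,♣  
  ...@.,  
  ,,,.~~  
  ..#♣.~  
  ,,,♣♣.  
          

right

          
          
          
  ,.,♣#,  
 ,♣,~,♣,  
 ...,@,,  
 ,,,.~~♣  
 ..#♣.~.  
 ,,,♣♣.   
          

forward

          
          
          
   ~.,♣,  
  ,.,♣#,  
 ,♣,~@♣,  
 ...,.,,  
 ,,,.~~♣  
 ..#♣.~.  
 ,,,♣♣.   

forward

          
          
          
   ,,,,,  
   ~.,♣,  
  ,.,@#,  
 ,♣,~,♣,  
 ...,.,,  
 ,,,.~~♣  
 ..#♣.~.  

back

          
          
   ,,,,,  
   ~.,♣,  
  ,.,♣#,  
 ,♣,~@♣,  
 ...,.,,  
 ,,,.~~♣  
 ..#♣.~.  
 ,,,♣♣.   

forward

          
          
          
   ,,,,,  
   ~.,♣,  
  ,.,@#,  
 ,♣,~,♣,  
 ...,.,,  
 ,,,.~~♣  
 ..#♣.~.  

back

          
          
   ,,,,,  
   ~.,♣,  
  ,.,♣#,  
 ,♣,~@♣,  
 ...,.,,  
 ,,,.~~♣  
 ..#♣.~.  
 ,,,♣♣.   

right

          
          
  ,,,,,   
  ~.,♣,,  
 ,.,♣#,,  
,♣,~,@,.  
...,.,,,  
,,,.~~♣♣  
..#♣.~.   
,,,♣♣.    

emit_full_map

  ,,,,, 
  ~.,♣,,
 ,.,♣#,,
,♣,~,@,.
...,.,,,
,,,.~~♣♣
..#♣.~. 
,,,♣♣.  

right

          
          
 ,,,,,    
 ~.,♣,,,  
,.,♣#,,.  
♣,~,♣@.,  
..,.,,,♣  
,,.~~♣♣~  
.#♣.~.    
,,♣♣.     

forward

          
          
          
 ,,,,,#.  
 ~.,♣,,,  
,.,♣#@,.  
♣,~,♣,.,  
..,.,,,♣  
,,.~~♣♣~  
.#♣.~.    

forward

          
          
          
   ,,♣♣~  
 ,,,,,#.  
 ~.,♣@,,  
,.,♣#,,.  
♣,~,♣,.,  
..,.,,,♣  
,,.~~♣♣~  

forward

          
          
          
   ,#,♣♣  
   ,,♣♣~  
 ,,,,@#.  
 ~.,♣,,,  
,.,♣#,,.  
♣,~,♣,.,  
..,.,,,♣  

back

          
          
   ,#,♣♣  
   ,,♣♣~  
 ,,,,,#.  
 ~.,♣@,,  
,.,♣#,,.  
♣,~,♣,.,  
..,.,,,♣  
,,.~~♣♣~  

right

          
          
  ,#,♣♣   
  ,,♣♣~♣  
,,,,,#.,  
~.,♣,@,,  
.,♣#,,.,  
,~,♣,.,♣  
.,.,,,♣   
,.~~♣♣~   

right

          
          
 ,#,♣♣    
 ,,♣♣~♣♣  
,,,,#.,♣  
.,♣,,@,.  
,♣#,,.,,  
~,♣,.,♣,  
,.,,,♣    
.~~♣♣~    

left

          
          
  ,#,♣♣   
  ,,♣♣~♣♣ 
,,,,,#.,♣ 
~.,♣,@,,. 
.,♣#,,.,, 
,~,♣,.,♣, 
.,.,,,♣   
,.~~♣♣~   

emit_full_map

    ,#,♣♣  
    ,,♣♣~♣♣
  ,,,,,#.,♣
  ~.,♣,@,,.
 ,.,♣#,,.,,
,♣,~,♣,.,♣,
...,.,,,♣  
,,,.~~♣♣~  
..#♣.~.    
,,,♣♣.     

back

          
  ,#,♣♣   
  ,,♣♣~♣♣ 
,,,,,#.,♣ 
~.,♣,,,,. 
.,♣#,@.,, 
,~,♣,.,♣, 
.,.,,,♣.  
,.~~♣♣~   
#♣.~.     

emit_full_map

    ,#,♣♣  
    ,,♣♣~♣♣
  ,,,,,#.,♣
  ~.,♣,,,,.
 ,.,♣#,@.,,
,♣,~,♣,.,♣,
...,.,,,♣. 
,,,.~~♣♣~  
..#♣.~.    
,,,♣♣.     


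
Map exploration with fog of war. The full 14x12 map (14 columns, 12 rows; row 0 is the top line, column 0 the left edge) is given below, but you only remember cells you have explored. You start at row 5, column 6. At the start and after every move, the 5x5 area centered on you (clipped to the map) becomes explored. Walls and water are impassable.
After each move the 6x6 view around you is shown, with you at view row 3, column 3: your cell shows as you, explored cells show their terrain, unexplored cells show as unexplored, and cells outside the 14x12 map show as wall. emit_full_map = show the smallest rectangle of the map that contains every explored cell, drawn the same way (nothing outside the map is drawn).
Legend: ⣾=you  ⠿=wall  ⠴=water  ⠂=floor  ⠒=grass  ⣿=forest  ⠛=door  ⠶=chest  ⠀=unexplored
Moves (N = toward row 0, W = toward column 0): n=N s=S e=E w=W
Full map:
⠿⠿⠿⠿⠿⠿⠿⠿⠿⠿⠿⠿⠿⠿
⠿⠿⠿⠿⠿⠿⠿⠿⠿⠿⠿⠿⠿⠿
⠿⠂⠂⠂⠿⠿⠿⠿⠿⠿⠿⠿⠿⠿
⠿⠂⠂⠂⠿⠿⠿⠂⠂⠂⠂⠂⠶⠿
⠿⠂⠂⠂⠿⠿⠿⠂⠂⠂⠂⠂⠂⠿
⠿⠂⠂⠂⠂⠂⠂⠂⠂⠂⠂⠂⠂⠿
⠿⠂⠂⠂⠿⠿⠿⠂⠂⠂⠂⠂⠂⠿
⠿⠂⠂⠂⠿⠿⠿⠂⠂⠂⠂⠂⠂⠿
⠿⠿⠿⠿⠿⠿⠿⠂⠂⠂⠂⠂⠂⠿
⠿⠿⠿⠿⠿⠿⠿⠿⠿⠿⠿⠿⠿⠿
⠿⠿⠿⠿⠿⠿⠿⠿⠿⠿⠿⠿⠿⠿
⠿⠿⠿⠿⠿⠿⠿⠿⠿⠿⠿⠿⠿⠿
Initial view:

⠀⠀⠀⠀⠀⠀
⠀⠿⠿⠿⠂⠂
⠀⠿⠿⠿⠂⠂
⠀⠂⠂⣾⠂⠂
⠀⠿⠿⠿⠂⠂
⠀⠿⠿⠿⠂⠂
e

⠀⠀⠀⠀⠀⠀
⠿⠿⠿⠂⠂⠂
⠿⠿⠿⠂⠂⠂
⠂⠂⠂⣾⠂⠂
⠿⠿⠿⠂⠂⠂
⠿⠿⠿⠂⠂⠂

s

⠿⠿⠿⠂⠂⠂
⠿⠿⠿⠂⠂⠂
⠂⠂⠂⠂⠂⠂
⠿⠿⠿⣾⠂⠂
⠿⠿⠿⠂⠂⠂
⠀⠿⠿⠂⠂⠂

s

⠿⠿⠿⠂⠂⠂
⠂⠂⠂⠂⠂⠂
⠿⠿⠿⠂⠂⠂
⠿⠿⠿⣾⠂⠂
⠀⠿⠿⠂⠂⠂
⠀⠿⠿⠿⠿⠿

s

⠂⠂⠂⠂⠂⠂
⠿⠿⠿⠂⠂⠂
⠿⠿⠿⠂⠂⠂
⠀⠿⠿⣾⠂⠂
⠀⠿⠿⠿⠿⠿
⠀⠿⠿⠿⠿⠿

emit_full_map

⠿⠿⠿⠂⠂⠂
⠿⠿⠿⠂⠂⠂
⠂⠂⠂⠂⠂⠂
⠿⠿⠿⠂⠂⠂
⠿⠿⠿⠂⠂⠂
⠀⠿⠿⣾⠂⠂
⠀⠿⠿⠿⠿⠿
⠀⠿⠿⠿⠿⠿

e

⠂⠂⠂⠂⠂⠀
⠿⠿⠂⠂⠂⠂
⠿⠿⠂⠂⠂⠂
⠿⠿⠂⣾⠂⠂
⠿⠿⠿⠿⠿⠿
⠿⠿⠿⠿⠿⠿

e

⠂⠂⠂⠂⠀⠀
⠿⠂⠂⠂⠂⠂
⠿⠂⠂⠂⠂⠂
⠿⠂⠂⣾⠂⠂
⠿⠿⠿⠿⠿⠿
⠿⠿⠿⠿⠿⠿

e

⠂⠂⠂⠀⠀⠀
⠂⠂⠂⠂⠂⠂
⠂⠂⠂⠂⠂⠂
⠂⠂⠂⣾⠂⠂
⠿⠿⠿⠿⠿⠿
⠿⠿⠿⠿⠿⠿

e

⠂⠂⠀⠀⠀⠀
⠂⠂⠂⠂⠂⠿
⠂⠂⠂⠂⠂⠿
⠂⠂⠂⣾⠂⠿
⠿⠿⠿⠿⠿⠿
⠿⠿⠿⠿⠿⠿

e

⠂⠀⠀⠀⠀⠿
⠂⠂⠂⠂⠿⠿
⠂⠂⠂⠂⠿⠿
⠂⠂⠂⣾⠿⠿
⠿⠿⠿⠿⠿⠿
⠿⠿⠿⠿⠿⠿

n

⠂⠀⠀⠀⠀⠿
⠂⠂⠂⠂⠿⠿
⠂⠂⠂⠂⠿⠿
⠂⠂⠂⣾⠿⠿
⠂⠂⠂⠂⠿⠿
⠿⠿⠿⠿⠿⠿

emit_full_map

⠿⠿⠿⠂⠂⠂⠀⠀⠀⠀
⠿⠿⠿⠂⠂⠂⠀⠀⠀⠀
⠂⠂⠂⠂⠂⠂⠂⠂⠂⠿
⠿⠿⠿⠂⠂⠂⠂⠂⠂⠿
⠿⠿⠿⠂⠂⠂⠂⠂⣾⠿
⠀⠿⠿⠂⠂⠂⠂⠂⠂⠿
⠀⠿⠿⠿⠿⠿⠿⠿⠿⠿
⠀⠿⠿⠿⠿⠿⠿⠿⠿⠿

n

⠂⠀⠀⠀⠀⠿
⠂⠂⠂⠂⠿⠿
⠂⠂⠂⠂⠿⠿
⠂⠂⠂⣾⠿⠿
⠂⠂⠂⠂⠿⠿
⠂⠂⠂⠂⠿⠿

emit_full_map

⠿⠿⠿⠂⠂⠂⠀⠀⠀⠀
⠿⠿⠿⠂⠂⠂⠂⠂⠂⠿
⠂⠂⠂⠂⠂⠂⠂⠂⠂⠿
⠿⠿⠿⠂⠂⠂⠂⠂⣾⠿
⠿⠿⠿⠂⠂⠂⠂⠂⠂⠿
⠀⠿⠿⠂⠂⠂⠂⠂⠂⠿
⠀⠿⠿⠿⠿⠿⠿⠿⠿⠿
⠀⠿⠿⠿⠿⠿⠿⠿⠿⠿


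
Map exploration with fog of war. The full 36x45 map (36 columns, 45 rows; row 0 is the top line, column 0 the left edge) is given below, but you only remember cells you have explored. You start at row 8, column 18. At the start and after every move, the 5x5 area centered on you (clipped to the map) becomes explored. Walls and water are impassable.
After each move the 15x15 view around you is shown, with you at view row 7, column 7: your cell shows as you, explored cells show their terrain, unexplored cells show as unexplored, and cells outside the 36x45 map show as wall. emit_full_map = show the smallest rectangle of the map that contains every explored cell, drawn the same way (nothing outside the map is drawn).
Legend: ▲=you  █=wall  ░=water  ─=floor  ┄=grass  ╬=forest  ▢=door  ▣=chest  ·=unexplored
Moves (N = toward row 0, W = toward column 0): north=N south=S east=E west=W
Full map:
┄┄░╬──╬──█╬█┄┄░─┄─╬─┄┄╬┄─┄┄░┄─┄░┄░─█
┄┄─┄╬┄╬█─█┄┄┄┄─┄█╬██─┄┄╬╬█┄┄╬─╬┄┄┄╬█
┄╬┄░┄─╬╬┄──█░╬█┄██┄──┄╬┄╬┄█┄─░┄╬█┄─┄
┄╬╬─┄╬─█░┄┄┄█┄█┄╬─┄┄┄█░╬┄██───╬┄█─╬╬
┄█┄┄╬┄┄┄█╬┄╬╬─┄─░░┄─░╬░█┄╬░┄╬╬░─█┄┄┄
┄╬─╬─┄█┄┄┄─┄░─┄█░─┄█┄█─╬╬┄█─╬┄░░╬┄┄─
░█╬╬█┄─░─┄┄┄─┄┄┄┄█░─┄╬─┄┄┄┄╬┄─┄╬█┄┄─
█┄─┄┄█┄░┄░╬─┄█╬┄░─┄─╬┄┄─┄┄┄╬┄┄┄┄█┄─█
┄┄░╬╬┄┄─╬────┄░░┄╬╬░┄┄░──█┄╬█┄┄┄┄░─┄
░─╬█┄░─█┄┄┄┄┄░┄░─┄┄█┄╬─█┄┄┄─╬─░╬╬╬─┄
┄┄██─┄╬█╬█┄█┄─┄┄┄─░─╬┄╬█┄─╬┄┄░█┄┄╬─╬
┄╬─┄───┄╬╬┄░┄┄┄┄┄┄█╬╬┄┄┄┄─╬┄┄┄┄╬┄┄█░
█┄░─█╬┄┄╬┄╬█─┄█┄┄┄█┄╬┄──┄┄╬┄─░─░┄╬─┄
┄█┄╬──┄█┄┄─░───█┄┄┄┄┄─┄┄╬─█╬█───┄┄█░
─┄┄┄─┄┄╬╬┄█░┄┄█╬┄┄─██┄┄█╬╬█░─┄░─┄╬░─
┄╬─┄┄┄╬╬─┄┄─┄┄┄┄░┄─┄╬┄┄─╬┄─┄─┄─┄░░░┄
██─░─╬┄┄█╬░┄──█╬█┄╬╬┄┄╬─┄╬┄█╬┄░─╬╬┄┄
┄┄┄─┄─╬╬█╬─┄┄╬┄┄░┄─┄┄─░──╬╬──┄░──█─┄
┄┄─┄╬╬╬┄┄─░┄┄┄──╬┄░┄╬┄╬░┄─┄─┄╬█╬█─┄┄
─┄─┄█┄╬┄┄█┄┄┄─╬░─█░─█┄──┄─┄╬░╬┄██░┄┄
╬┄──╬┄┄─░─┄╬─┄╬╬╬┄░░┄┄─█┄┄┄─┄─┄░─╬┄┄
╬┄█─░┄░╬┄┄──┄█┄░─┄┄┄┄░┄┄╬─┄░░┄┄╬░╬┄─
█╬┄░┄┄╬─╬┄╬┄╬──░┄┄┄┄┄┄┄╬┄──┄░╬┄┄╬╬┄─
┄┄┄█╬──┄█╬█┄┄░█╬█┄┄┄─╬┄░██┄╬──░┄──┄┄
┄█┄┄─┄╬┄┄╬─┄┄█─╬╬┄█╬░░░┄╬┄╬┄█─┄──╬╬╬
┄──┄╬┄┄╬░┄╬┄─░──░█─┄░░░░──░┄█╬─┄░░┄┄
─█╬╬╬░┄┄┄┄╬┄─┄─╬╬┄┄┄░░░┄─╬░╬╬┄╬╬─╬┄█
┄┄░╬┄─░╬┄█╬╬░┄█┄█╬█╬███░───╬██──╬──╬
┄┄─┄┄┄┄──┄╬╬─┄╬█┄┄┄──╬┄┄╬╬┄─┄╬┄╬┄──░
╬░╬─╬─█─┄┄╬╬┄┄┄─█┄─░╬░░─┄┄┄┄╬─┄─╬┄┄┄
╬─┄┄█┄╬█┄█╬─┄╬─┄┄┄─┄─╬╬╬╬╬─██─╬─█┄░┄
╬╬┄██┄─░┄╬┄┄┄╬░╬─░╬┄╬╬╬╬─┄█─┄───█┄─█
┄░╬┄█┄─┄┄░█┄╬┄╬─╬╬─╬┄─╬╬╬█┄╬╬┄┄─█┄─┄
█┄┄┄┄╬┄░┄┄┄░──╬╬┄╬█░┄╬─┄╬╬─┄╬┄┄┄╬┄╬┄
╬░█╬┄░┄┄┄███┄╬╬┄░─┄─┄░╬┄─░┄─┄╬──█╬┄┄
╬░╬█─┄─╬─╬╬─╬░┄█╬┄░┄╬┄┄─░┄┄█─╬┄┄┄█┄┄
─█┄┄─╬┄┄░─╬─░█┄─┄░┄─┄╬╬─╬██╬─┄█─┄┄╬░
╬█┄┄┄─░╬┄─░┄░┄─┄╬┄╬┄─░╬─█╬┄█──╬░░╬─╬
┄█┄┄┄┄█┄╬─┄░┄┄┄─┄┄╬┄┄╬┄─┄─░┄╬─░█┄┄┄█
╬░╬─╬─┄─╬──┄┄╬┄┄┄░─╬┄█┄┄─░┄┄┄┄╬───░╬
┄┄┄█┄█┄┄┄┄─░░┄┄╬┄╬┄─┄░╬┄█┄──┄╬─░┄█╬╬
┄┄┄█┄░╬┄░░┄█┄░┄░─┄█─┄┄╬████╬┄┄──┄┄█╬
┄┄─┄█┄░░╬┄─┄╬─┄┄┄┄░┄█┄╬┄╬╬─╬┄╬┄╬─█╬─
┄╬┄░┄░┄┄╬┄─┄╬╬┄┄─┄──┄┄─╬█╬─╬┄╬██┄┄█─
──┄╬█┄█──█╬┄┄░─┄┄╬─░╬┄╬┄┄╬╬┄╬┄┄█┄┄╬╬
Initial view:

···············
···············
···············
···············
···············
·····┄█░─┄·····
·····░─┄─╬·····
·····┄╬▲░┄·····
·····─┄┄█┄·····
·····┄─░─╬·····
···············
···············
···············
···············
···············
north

···············
···············
···············
···············
···············
·····░─┄█┄·····
·····┄█░─┄·····
·····░─▲─╬·····
·····┄╬╬░┄·····
·····─┄┄█┄·····
·····┄─░─╬·····
···············
···············
···············
···············

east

···············
···············
···············
···············
···············
····░─┄█┄█·····
····┄█░─┄╬·····
····░─┄▲╬┄·····
····┄╬╬░┄┄·····
····─┄┄█┄╬·····
····┄─░─╬······
···············
···············
···············
···············

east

···············
···············
···············
···············
···············
···░─┄█┄█─·····
···┄█░─┄╬─·····
···░─┄─▲┄┄·····
···┄╬╬░┄┄░·····
···─┄┄█┄╬─·····
···┄─░─╬·······
···············
···············
···············
···············

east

···············
···············
···············
···············
···············
··░─┄█┄█─╬·····
··┄█░─┄╬─┄·····
··░─┄─╬▲┄─·····
··┄╬╬░┄┄░─·····
··─┄┄█┄╬─█·····
··┄─░─╬········
···············
···············
···············
···············

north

███████████████
···············
···············
···············
···············
·····─░╬░█·····
··░─┄█┄█─╬·····
··┄█░─┄▲─┄·····
··░─┄─╬┄┄─·····
··┄╬╬░┄┄░─·····
··─┄┄█┄╬─█·····
··┄─░─╬········
···············
···············
···············

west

███████████████
···············
···············
···············
···············
·····┄─░╬░█····
···░─┄█┄█─╬····
···┄█░─▲╬─┄····
···░─┄─╬┄┄─····
···┄╬╬░┄┄░─····
···─┄┄█┄╬─█····
···┄─░─╬·······
···············
···············
···············

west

███████████████
···············
···············
···············
···············
·····░┄─░╬░█···
····░─┄█┄█─╬···
····┄█░▲┄╬─┄···
····░─┄─╬┄┄─···
····┄╬╬░┄┄░─···
····─┄┄█┄╬─█···
····┄─░─╬······
···············
···············
···············

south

···············
···············
···············
···············
·····░┄─░╬░█···
····░─┄█┄█─╬···
····┄█░─┄╬─┄···
····░─┄▲╬┄┄─···
····┄╬╬░┄┄░─···
····─┄┄█┄╬─█···
····┄─░─╬······
···············
···············
···············
···············

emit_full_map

·░┄─░╬░█
░─┄█┄█─╬
┄█░─┄╬─┄
░─┄▲╬┄┄─
┄╬╬░┄┄░─
─┄┄█┄╬─█
┄─░─╬···

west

···············
···············
···············
···············
······░┄─░╬░█··
·····░─┄█┄█─╬··
·····┄█░─┄╬─┄··
·····░─▲─╬┄┄─··
·····┄╬╬░┄┄░─··
·····─┄┄█┄╬─█··
·····┄─░─╬·····
···············
···············
···············
···············

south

···············
···············
···············
······░┄─░╬░█··
·····░─┄█┄█─╬··
·····┄█░─┄╬─┄··
·····░─┄─╬┄┄─··
·····┄╬▲░┄┄░─··
·····─┄┄█┄╬─█··
·····┄─░─╬·····
···············
···············
···············
···············
···············

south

···············
···············
······░┄─░╬░█··
·····░─┄█┄█─╬··
·····┄█░─┄╬─┄··
·····░─┄─╬┄┄─··
·····┄╬╬░┄┄░─··
·····─┄▲█┄╬─█··
·····┄─░─╬·····
·····┄┄█╬╬·····
···············
···············
···············
···············
···············

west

···············
···············
·······░┄─░╬░█·
······░─┄█┄█─╬·
······┄█░─┄╬─┄·
·····┄░─┄─╬┄┄─·
·····░┄╬╬░┄┄░─·
·····░─▲┄█┄╬─█·
·····┄┄─░─╬····
·····┄┄┄█╬╬····
···············
···············
···············
···············
···············

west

···············
···············
········░┄─░╬░█
·······░─┄█┄█─╬
·······┄█░─┄╬─┄
·····╬┄░─┄─╬┄┄─
·····░░┄╬╬░┄┄░─
·····┄░▲┄┄█┄╬─█
·····┄┄┄─░─╬···
·····┄┄┄┄█╬╬···
···············
···············
···············
···············
···············

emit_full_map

···░┄─░╬░█
··░─┄█┄█─╬
··┄█░─┄╬─┄
╬┄░─┄─╬┄┄─
░░┄╬╬░┄┄░─
┄░▲┄┄█┄╬─█
┄┄┄─░─╬···
┄┄┄┄█╬╬···


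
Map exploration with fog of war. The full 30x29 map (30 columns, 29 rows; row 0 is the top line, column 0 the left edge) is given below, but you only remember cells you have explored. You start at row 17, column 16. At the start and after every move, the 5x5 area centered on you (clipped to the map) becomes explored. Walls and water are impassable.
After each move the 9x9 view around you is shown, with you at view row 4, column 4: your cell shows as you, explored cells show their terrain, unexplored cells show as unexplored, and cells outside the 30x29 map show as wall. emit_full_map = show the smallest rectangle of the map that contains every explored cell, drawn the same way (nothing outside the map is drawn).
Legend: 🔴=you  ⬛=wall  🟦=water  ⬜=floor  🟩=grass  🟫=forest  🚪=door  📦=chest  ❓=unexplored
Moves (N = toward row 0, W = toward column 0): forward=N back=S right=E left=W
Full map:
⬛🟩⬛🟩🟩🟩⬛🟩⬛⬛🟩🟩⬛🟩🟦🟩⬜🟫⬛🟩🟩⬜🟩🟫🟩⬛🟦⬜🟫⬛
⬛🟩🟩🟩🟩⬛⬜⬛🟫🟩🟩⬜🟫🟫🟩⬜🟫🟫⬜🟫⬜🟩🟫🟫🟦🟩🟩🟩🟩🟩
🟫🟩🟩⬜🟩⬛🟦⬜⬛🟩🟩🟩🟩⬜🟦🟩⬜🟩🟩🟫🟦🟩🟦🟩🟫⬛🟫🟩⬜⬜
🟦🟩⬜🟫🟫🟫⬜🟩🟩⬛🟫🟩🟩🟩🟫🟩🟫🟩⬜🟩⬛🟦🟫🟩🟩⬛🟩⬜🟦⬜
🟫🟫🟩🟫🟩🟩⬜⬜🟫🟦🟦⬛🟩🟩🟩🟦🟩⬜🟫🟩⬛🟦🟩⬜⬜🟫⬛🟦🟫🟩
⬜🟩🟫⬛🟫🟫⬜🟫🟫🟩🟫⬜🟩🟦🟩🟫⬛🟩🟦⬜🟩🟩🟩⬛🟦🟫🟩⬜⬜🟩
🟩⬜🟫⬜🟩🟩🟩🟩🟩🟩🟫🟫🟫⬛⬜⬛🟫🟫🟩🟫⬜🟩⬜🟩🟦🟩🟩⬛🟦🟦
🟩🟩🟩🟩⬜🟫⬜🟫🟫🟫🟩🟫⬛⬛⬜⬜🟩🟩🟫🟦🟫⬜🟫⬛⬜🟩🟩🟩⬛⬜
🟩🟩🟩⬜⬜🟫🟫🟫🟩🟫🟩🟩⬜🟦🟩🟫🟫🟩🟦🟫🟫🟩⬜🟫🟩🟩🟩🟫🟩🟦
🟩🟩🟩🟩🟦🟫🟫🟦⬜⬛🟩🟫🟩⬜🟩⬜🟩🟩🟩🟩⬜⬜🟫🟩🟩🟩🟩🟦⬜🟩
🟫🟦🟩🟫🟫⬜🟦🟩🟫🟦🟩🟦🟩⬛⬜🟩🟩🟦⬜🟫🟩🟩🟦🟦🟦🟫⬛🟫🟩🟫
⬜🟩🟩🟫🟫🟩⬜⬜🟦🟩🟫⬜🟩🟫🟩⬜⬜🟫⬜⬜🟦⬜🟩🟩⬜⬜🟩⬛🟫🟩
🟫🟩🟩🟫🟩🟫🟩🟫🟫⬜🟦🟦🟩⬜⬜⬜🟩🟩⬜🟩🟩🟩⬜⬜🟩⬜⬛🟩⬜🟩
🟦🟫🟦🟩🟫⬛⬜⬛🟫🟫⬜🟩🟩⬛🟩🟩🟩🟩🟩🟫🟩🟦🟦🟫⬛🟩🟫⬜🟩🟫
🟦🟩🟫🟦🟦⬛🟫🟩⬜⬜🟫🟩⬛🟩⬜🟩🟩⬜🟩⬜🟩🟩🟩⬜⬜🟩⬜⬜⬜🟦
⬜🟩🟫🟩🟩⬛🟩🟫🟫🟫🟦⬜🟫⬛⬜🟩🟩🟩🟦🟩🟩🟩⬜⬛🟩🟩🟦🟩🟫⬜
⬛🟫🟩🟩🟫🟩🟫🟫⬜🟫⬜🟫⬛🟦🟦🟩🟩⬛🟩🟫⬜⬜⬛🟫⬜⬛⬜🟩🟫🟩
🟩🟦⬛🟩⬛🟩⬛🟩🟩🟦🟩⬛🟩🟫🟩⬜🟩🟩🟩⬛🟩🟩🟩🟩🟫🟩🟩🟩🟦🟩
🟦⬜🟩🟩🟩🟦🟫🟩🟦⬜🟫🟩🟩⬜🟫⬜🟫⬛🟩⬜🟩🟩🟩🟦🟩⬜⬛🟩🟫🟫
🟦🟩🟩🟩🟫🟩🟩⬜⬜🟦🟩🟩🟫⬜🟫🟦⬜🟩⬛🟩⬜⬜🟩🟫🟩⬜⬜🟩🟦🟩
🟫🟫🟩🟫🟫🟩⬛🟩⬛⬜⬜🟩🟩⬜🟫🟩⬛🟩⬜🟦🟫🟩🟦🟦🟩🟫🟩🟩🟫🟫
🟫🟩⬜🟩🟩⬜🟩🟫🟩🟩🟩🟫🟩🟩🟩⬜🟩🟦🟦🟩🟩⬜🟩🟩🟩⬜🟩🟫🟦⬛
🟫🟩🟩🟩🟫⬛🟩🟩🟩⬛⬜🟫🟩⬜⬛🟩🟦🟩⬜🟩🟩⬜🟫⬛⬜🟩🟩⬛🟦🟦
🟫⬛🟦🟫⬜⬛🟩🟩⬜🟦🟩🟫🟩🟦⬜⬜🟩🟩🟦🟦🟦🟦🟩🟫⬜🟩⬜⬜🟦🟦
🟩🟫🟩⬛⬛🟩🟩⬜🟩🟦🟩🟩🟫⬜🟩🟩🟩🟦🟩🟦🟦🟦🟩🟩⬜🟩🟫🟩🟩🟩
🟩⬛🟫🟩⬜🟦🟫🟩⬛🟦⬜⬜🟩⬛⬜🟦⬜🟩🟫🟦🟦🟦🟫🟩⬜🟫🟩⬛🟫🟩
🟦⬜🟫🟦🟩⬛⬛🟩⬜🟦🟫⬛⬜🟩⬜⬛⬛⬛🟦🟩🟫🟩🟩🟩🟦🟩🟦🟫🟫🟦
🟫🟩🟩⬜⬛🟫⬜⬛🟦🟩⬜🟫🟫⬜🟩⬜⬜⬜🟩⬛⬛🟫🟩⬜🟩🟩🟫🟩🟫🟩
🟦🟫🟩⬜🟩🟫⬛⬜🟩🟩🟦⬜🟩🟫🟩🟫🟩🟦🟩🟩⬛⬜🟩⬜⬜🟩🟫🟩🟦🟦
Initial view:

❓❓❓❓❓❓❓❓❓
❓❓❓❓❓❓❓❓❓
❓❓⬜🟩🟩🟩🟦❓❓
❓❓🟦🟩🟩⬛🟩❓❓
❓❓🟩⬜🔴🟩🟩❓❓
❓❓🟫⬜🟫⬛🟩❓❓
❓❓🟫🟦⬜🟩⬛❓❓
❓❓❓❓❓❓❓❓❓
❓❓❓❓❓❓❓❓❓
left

❓❓❓❓❓❓❓❓❓
❓❓❓❓❓❓❓❓❓
❓❓⬛⬜🟩🟩🟩🟦❓
❓❓🟦🟦🟩🟩⬛🟩❓
❓❓🟫🟩🔴🟩🟩🟩❓
❓❓⬜🟫⬜🟫⬛🟩❓
❓❓⬜🟫🟦⬜🟩⬛❓
❓❓❓❓❓❓❓❓❓
❓❓❓❓❓❓❓❓❓

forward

❓❓❓❓❓❓❓❓❓
❓❓❓❓❓❓❓❓❓
❓❓🟩⬜🟩🟩⬜❓❓
❓❓⬛⬜🟩🟩🟩🟦❓
❓❓🟦🟦🔴🟩⬛🟩❓
❓❓🟫🟩⬜🟩🟩🟩❓
❓❓⬜🟫⬜🟫⬛🟩❓
❓❓⬜🟫🟦⬜🟩⬛❓
❓❓❓❓❓❓❓❓❓

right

❓❓❓❓❓❓❓❓❓
❓❓❓❓❓❓❓❓❓
❓🟩⬜🟩🟩⬜🟩❓❓
❓⬛⬜🟩🟩🟩🟦❓❓
❓🟦🟦🟩🔴⬛🟩❓❓
❓🟫🟩⬜🟩🟩🟩❓❓
❓⬜🟫⬜🟫⬛🟩❓❓
❓⬜🟫🟦⬜🟩⬛❓❓
❓❓❓❓❓❓❓❓❓

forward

❓❓❓❓❓❓❓❓❓
❓❓❓❓❓❓❓❓❓
❓❓🟩🟩🟩🟩🟩❓❓
❓🟩⬜🟩🟩⬜🟩❓❓
❓⬛⬜🟩🔴🟩🟦❓❓
❓🟦🟦🟩🟩⬛🟩❓❓
❓🟫🟩⬜🟩🟩🟩❓❓
❓⬜🟫⬜🟫⬛🟩❓❓
❓⬜🟫🟦⬜🟩⬛❓❓

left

❓❓❓❓❓❓❓❓❓
❓❓❓❓❓❓❓❓❓
❓❓⬛🟩🟩🟩🟩🟩❓
❓❓🟩⬜🟩🟩⬜🟩❓
❓❓⬛⬜🔴🟩🟩🟦❓
❓❓🟦🟦🟩🟩⬛🟩❓
❓❓🟫🟩⬜🟩🟩🟩❓
❓❓⬜🟫⬜🟫⬛🟩❓
❓❓⬜🟫🟦⬜🟩⬛❓

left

❓❓❓❓❓❓❓❓❓
❓❓❓❓❓❓❓❓❓
❓❓🟩⬛🟩🟩🟩🟩🟩
❓❓⬛🟩⬜🟩🟩⬜🟩
❓❓🟫⬛🔴🟩🟩🟩🟦
❓❓⬛🟦🟦🟩🟩⬛🟩
❓❓🟩🟫🟩⬜🟩🟩🟩
❓❓❓⬜🟫⬜🟫⬛🟩
❓❓❓⬜🟫🟦⬜🟩⬛

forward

❓❓❓❓❓❓❓❓❓
❓❓❓❓❓❓❓❓❓
❓❓🟩⬜⬜⬜🟩❓❓
❓❓🟩⬛🟩🟩🟩🟩🟩
❓❓⬛🟩🔴🟩🟩⬜🟩
❓❓🟫⬛⬜🟩🟩🟩🟦
❓❓⬛🟦🟦🟩🟩⬛🟩
❓❓🟩🟫🟩⬜🟩🟩🟩
❓❓❓⬜🟫⬜🟫⬛🟩

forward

❓❓❓❓❓❓❓❓❓
❓❓❓❓❓❓❓❓❓
❓❓🟩🟫🟩⬜⬜❓❓
❓❓🟩⬜⬜⬜🟩❓❓
❓❓🟩⬛🔴🟩🟩🟩🟩
❓❓⬛🟩⬜🟩🟩⬜🟩
❓❓🟫⬛⬜🟩🟩🟩🟦
❓❓⬛🟦🟦🟩🟩⬛🟩
❓❓🟩🟫🟩⬜🟩🟩🟩

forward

❓❓❓❓❓❓❓❓❓
❓❓❓❓❓❓❓❓❓
❓❓🟩⬛⬜🟩🟩❓❓
❓❓🟩🟫🟩⬜⬜❓❓
❓❓🟩⬜🔴⬜🟩❓❓
❓❓🟩⬛🟩🟩🟩🟩🟩
❓❓⬛🟩⬜🟩🟩⬜🟩
❓❓🟫⬛⬜🟩🟩🟩🟦
❓❓⬛🟦🟦🟩🟩⬛🟩

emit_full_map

🟩⬛⬜🟩🟩❓❓
🟩🟫🟩⬜⬜❓❓
🟩⬜🔴⬜🟩❓❓
🟩⬛🟩🟩🟩🟩🟩
⬛🟩⬜🟩🟩⬜🟩
🟫⬛⬜🟩🟩🟩🟦
⬛🟦🟦🟩🟩⬛🟩
🟩🟫🟩⬜🟩🟩🟩
❓⬜🟫⬜🟫⬛🟩
❓⬜🟫🟦⬜🟩⬛

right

❓❓❓❓❓❓❓❓❓
❓❓❓❓❓❓❓❓❓
❓🟩⬛⬜🟩🟩🟦❓❓
❓🟩🟫🟩⬜⬜🟫❓❓
❓🟩⬜⬜🔴🟩🟩❓❓
❓🟩⬛🟩🟩🟩🟩🟩❓
❓⬛🟩⬜🟩🟩⬜🟩❓
❓🟫⬛⬜🟩🟩🟩🟦❓
❓⬛🟦🟦🟩🟩⬛🟩❓

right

❓❓❓❓❓❓❓❓❓
❓❓❓❓❓❓❓❓❓
🟩⬛⬜🟩🟩🟦⬜❓❓
🟩🟫🟩⬜⬜🟫⬜❓❓
🟩⬜⬜⬜🔴🟩⬜❓❓
🟩⬛🟩🟩🟩🟩🟩❓❓
⬛🟩⬜🟩🟩⬜🟩❓❓
🟫⬛⬜🟩🟩🟩🟦❓❓
⬛🟦🟦🟩🟩⬛🟩❓❓

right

❓❓❓❓❓❓❓❓❓
❓❓❓❓❓❓❓❓❓
⬛⬜🟩🟩🟦⬜🟫❓❓
🟫🟩⬜⬜🟫⬜⬜❓❓
⬜⬜⬜🟩🔴⬜🟩❓❓
⬛🟩🟩🟩🟩🟩🟫❓❓
🟩⬜🟩🟩⬜🟩⬜❓❓
⬛⬜🟩🟩🟩🟦❓❓❓
🟦🟦🟩🟩⬛🟩❓❓❓

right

❓❓❓❓❓❓❓❓❓
❓❓❓❓❓❓❓❓❓
⬜🟩🟩🟦⬜🟫🟩❓❓
🟩⬜⬜🟫⬜⬜🟦❓❓
⬜⬜🟩🟩🔴🟩🟩❓❓
🟩🟩🟩🟩🟩🟫🟩❓❓
⬜🟩🟩⬜🟩⬜🟩❓❓
⬜🟩🟩🟩🟦❓❓❓❓
🟦🟩🟩⬛🟩❓❓❓❓

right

❓❓❓❓❓❓❓❓❓
❓❓❓❓❓❓❓❓❓
🟩🟩🟦⬜🟫🟩🟩❓❓
⬜⬜🟫⬜⬜🟦⬜❓❓
⬜🟩🟩⬜🔴🟩🟩❓❓
🟩🟩🟩🟩🟫🟩🟦❓❓
🟩🟩⬜🟩⬜🟩🟩❓❓
🟩🟩🟩🟦❓❓❓❓❓
🟩🟩⬛🟩❓❓❓❓❓

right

❓❓❓❓❓❓❓❓❓
❓❓❓❓❓❓❓❓❓
🟩🟦⬜🟫🟩🟩🟦❓❓
⬜🟫⬜⬜🟦⬜🟩❓❓
🟩🟩⬜🟩🔴🟩⬜❓❓
🟩🟩🟩🟫🟩🟦🟦❓❓
🟩⬜🟩⬜🟩🟩🟩❓❓
🟩🟩🟦❓❓❓❓❓❓
🟩⬛🟩❓❓❓❓❓❓

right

❓❓❓❓❓❓❓❓❓
❓❓❓❓❓❓❓❓❓
🟦⬜🟫🟩🟩🟦🟦❓❓
🟫⬜⬜🟦⬜🟩🟩❓❓
🟩⬜🟩🟩🔴⬜⬜❓❓
🟩🟩🟫🟩🟦🟦🟫❓❓
⬜🟩⬜🟩🟩🟩⬜❓❓
🟩🟦❓❓❓❓❓❓❓
⬛🟩❓❓❓❓❓❓❓

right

❓❓❓❓❓❓❓❓❓
❓❓❓❓❓❓❓❓❓
⬜🟫🟩🟩🟦🟦🟦❓❓
⬜⬜🟦⬜🟩🟩⬜❓❓
⬜🟩🟩🟩🔴⬜🟩❓❓
🟩🟫🟩🟦🟦🟫⬛❓❓
🟩⬜🟩🟩🟩⬜⬜❓❓
🟦❓❓❓❓❓❓❓❓
🟩❓❓❓❓❓❓❓❓

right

❓❓❓❓❓❓❓❓❓
❓❓❓❓❓❓❓❓❓
🟫🟩🟩🟦🟦🟦🟫❓❓
⬜🟦⬜🟩🟩⬜⬜❓❓
🟩🟩🟩⬜🔴🟩⬜❓❓
🟫🟩🟦🟦🟫⬛🟩❓❓
⬜🟩🟩🟩⬜⬜🟩❓❓
❓❓❓❓❓❓❓❓❓
❓❓❓❓❓❓❓❓❓

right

❓❓❓❓❓❓❓❓❓
❓❓❓❓❓❓❓❓❓
🟩🟩🟦🟦🟦🟫⬛❓❓
🟦⬜🟩🟩⬜⬜🟩❓❓
🟩🟩⬜⬜🔴⬜⬛❓❓
🟩🟦🟦🟫⬛🟩🟫❓❓
🟩🟩🟩⬜⬜🟩⬜❓❓
❓❓❓❓❓❓❓❓❓
❓❓❓❓❓❓❓❓❓

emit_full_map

🟩⬛⬜🟩🟩🟦⬜🟫🟩🟩🟦🟦🟦🟫⬛
🟩🟫🟩⬜⬜🟫⬜⬜🟦⬜🟩🟩⬜⬜🟩
🟩⬜⬜⬜🟩🟩⬜🟩🟩🟩⬜⬜🔴⬜⬛
🟩⬛🟩🟩🟩🟩🟩🟫🟩🟦🟦🟫⬛🟩🟫
⬛🟩⬜🟩🟩⬜🟩⬜🟩🟩🟩⬜⬜🟩⬜
🟫⬛⬜🟩🟩🟩🟦❓❓❓❓❓❓❓❓
⬛🟦🟦🟩🟩⬛🟩❓❓❓❓❓❓❓❓
🟩🟫🟩⬜🟩🟩🟩❓❓❓❓❓❓❓❓
❓⬜🟫⬜🟫⬛🟩❓❓❓❓❓❓❓❓
❓⬜🟫🟦⬜🟩⬛❓❓❓❓❓❓❓❓

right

❓❓❓❓❓❓❓❓❓
❓❓❓❓❓❓❓❓❓
🟩🟦🟦🟦🟫⬛🟫❓❓
⬜🟩🟩⬜⬜🟩⬛❓❓
🟩⬜⬜🟩🔴⬛🟩❓❓
🟦🟦🟫⬛🟩🟫⬜❓❓
🟩🟩⬜⬜🟩⬜⬜❓❓
❓❓❓❓❓❓❓❓❓
❓❓❓❓❓❓❓❓❓

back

❓❓❓❓❓❓❓❓❓
🟩🟦🟦🟦🟫⬛🟫❓❓
⬜🟩🟩⬜⬜🟩⬛❓❓
🟩⬜⬜🟩⬜⬛🟩❓❓
🟦🟦🟫⬛🔴🟫⬜❓❓
🟩🟩⬜⬜🟩⬜⬜❓❓
❓❓⬛🟩🟩🟦🟩❓❓
❓❓❓❓❓❓❓❓❓
❓❓❓❓❓❓❓❓❓

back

🟩🟦🟦🟦🟫⬛🟫❓❓
⬜🟩🟩⬜⬜🟩⬛❓❓
🟩⬜⬜🟩⬜⬛🟩❓❓
🟦🟦🟫⬛🟩🟫⬜❓❓
🟩🟩⬜⬜🔴⬜⬜❓❓
❓❓⬛🟩🟩🟦🟩❓❓
❓❓🟫⬜⬛⬜🟩❓❓
❓❓❓❓❓❓❓❓❓
❓❓❓❓❓❓❓❓❓

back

⬜🟩🟩⬜⬜🟩⬛❓❓
🟩⬜⬜🟩⬜⬛🟩❓❓
🟦🟦🟫⬛🟩🟫⬜❓❓
🟩🟩⬜⬜🟩⬜⬜❓❓
❓❓⬛🟩🔴🟦🟩❓❓
❓❓🟫⬜⬛⬜🟩❓❓
❓❓🟩🟫🟩🟩🟩❓❓
❓❓❓❓❓❓❓❓❓
❓❓❓❓❓❓❓❓❓

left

🟦⬜🟩🟩⬜⬜🟩⬛❓
🟩🟩⬜⬜🟩⬜⬛🟩❓
🟩🟦🟦🟫⬛🟩🟫⬜❓
🟩🟩🟩⬜⬜🟩⬜⬜❓
❓❓⬜⬛🔴🟩🟦🟩❓
❓❓⬛🟫⬜⬛⬜🟩❓
❓❓🟩🟩🟫🟩🟩🟩❓
❓❓❓❓❓❓❓❓❓
❓❓❓❓❓❓❓❓❓

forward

🟩🟩🟦🟦🟦🟫⬛🟫❓
🟦⬜🟩🟩⬜⬜🟩⬛❓
🟩🟩⬜⬜🟩⬜⬛🟩❓
🟩🟦🟦🟫⬛🟩🟫⬜❓
🟩🟩🟩⬜🔴🟩⬜⬜❓
❓❓⬜⬛🟩🟩🟦🟩❓
❓❓⬛🟫⬜⬛⬜🟩❓
❓❓🟩🟩🟫🟩🟩🟩❓
❓❓❓❓❓❓❓❓❓

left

🟫🟩🟩🟦🟦🟦🟫⬛🟫
⬜🟦⬜🟩🟩⬜⬜🟩⬛
🟩🟩🟩⬜⬜🟩⬜⬛🟩
🟫🟩🟦🟦🟫⬛🟩🟫⬜
⬜🟩🟩🟩🔴⬜🟩⬜⬜
❓❓🟩⬜⬛🟩🟩🟦🟩
❓❓⬜⬛🟫⬜⬛⬜🟩
❓❓❓🟩🟩🟫🟩🟩🟩
❓❓❓❓❓❓❓❓❓

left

⬜🟫🟩🟩🟦🟦🟦🟫⬛
⬜⬜🟦⬜🟩🟩⬜⬜🟩
⬜🟩🟩🟩⬜⬜🟩⬜⬛
🟩🟫🟩🟦🟦🟫⬛🟩🟫
🟩⬜🟩🟩🔴⬜⬜🟩⬜
🟦❓🟩🟩⬜⬛🟩🟩🟦
🟩❓⬜⬜⬛🟫⬜⬛⬜
🟩❓❓❓🟩🟩🟫🟩🟩
🟩❓❓❓❓❓❓❓❓

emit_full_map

🟩⬛⬜🟩🟩🟦⬜🟫🟩🟩🟦🟦🟦🟫⬛🟫
🟩🟫🟩⬜⬜🟫⬜⬜🟦⬜🟩🟩⬜⬜🟩⬛
🟩⬜⬜⬜🟩🟩⬜🟩🟩🟩⬜⬜🟩⬜⬛🟩
🟩⬛🟩🟩🟩🟩🟩🟫🟩🟦🟦🟫⬛🟩🟫⬜
⬛🟩⬜🟩🟩⬜🟩⬜🟩🟩🔴⬜⬜🟩⬜⬜
🟫⬛⬜🟩🟩🟩🟦❓🟩🟩⬜⬛🟩🟩🟦🟩
⬛🟦🟦🟩🟩⬛🟩❓⬜⬜⬛🟫⬜⬛⬜🟩
🟩🟫🟩⬜🟩🟩🟩❓❓❓🟩🟩🟫🟩🟩🟩
❓⬜🟫⬜🟫⬛🟩❓❓❓❓❓❓❓❓❓
❓⬜🟫🟦⬜🟩⬛❓❓❓❓❓❓❓❓❓

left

🟦⬜🟫🟩🟩🟦🟦🟦🟫
🟫⬜⬜🟦⬜🟩🟩⬜⬜
🟩⬜🟩🟩🟩⬜⬜🟩⬜
🟩🟩🟫🟩🟦🟦🟫⬛🟩
⬜🟩⬜🟩🔴🟩⬜⬜🟩
🟩🟦🟩🟩🟩⬜⬛🟩🟩
⬛🟩🟫⬜⬜⬛🟫⬜⬛
🟩🟩❓❓❓🟩🟩🟫🟩
⬛🟩❓❓❓❓❓❓❓

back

🟫⬜⬜🟦⬜🟩🟩⬜⬜
🟩⬜🟩🟩🟩⬜⬜🟩⬜
🟩🟩🟫🟩🟦🟦🟫⬛🟩
⬜🟩⬜🟩🟩🟩⬜⬜🟩
🟩🟦🟩🟩🔴⬜⬛🟩🟩
⬛🟩🟫⬜⬜⬛🟫⬜⬛
🟩🟩⬛🟩🟩🟩🟩🟫🟩
⬛🟩❓❓❓❓❓❓❓
🟩⬛❓❓❓❓❓❓❓

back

🟩⬜🟩🟩🟩⬜⬜🟩⬜
🟩🟩🟫🟩🟦🟦🟫⬛🟩
⬜🟩⬜🟩🟩🟩⬜⬜🟩
🟩🟦🟩🟩🟩⬜⬛🟩🟩
⬛🟩🟫⬜🔴⬛🟫⬜⬛
🟩🟩⬛🟩🟩🟩🟩🟫🟩
⬛🟩⬜🟩🟩🟩🟦❓❓
🟩⬛❓❓❓❓❓❓❓
❓❓❓❓❓❓❓❓❓

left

🟩🟩⬜🟩🟩🟩⬜⬜🟩
🟩🟩🟩🟫🟩🟦🟦🟫⬛
🟩⬜🟩⬜🟩🟩🟩⬜⬜
🟩🟩🟦🟩🟩🟩⬜⬛🟩
🟩⬛🟩🟫🔴⬜⬛🟫⬜
🟩🟩🟩⬛🟩🟩🟩🟩🟫
🟫⬛🟩⬜🟩🟩🟩🟦❓
⬜🟩⬛❓❓❓❓❓❓
❓❓❓❓❓❓❓❓❓

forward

⬜🟫⬜⬜🟦⬜🟩🟩⬜
🟩🟩⬜🟩🟩🟩⬜⬜🟩
🟩🟩🟩🟫🟩🟦🟦🟫⬛
🟩⬜🟩⬜🟩🟩🟩⬜⬜
🟩🟩🟦🟩🔴🟩⬜⬛🟩
🟩⬛🟩🟫⬜⬜⬛🟫⬜
🟩🟩🟩⬛🟩🟩🟩🟩🟫
🟫⬛🟩⬜🟩🟩🟩🟦❓
⬜🟩⬛❓❓❓❓❓❓

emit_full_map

🟩⬛⬜🟩🟩🟦⬜🟫🟩🟩🟦🟦🟦🟫⬛🟫
🟩🟫🟩⬜⬜🟫⬜⬜🟦⬜🟩🟩⬜⬜🟩⬛
🟩⬜⬜⬜🟩🟩⬜🟩🟩🟩⬜⬜🟩⬜⬛🟩
🟩⬛🟩🟩🟩🟩🟩🟫🟩🟦🟦🟫⬛🟩🟫⬜
⬛🟩⬜🟩🟩⬜🟩⬜🟩🟩🟩⬜⬜🟩⬜⬜
🟫⬛⬜🟩🟩🟩🟦🟩🔴🟩⬜⬛🟩🟩🟦🟩
⬛🟦🟦🟩🟩⬛🟩🟫⬜⬜⬛🟫⬜⬛⬜🟩
🟩🟫🟩⬜🟩🟩🟩⬛🟩🟩🟩🟩🟫🟩🟩🟩
❓⬜🟫⬜🟫⬛🟩⬜🟩🟩🟩🟦❓❓❓❓
❓⬜🟫🟦⬜🟩⬛❓❓❓❓❓❓❓❓❓

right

🟫⬜⬜🟦⬜🟩🟩⬜⬜
🟩⬜🟩🟩🟩⬜⬜🟩⬜
🟩🟩🟫🟩🟦🟦🟫⬛🟩
⬜🟩⬜🟩🟩🟩⬜⬜🟩
🟩🟦🟩🟩🔴⬜⬛🟩🟩
⬛🟩🟫⬜⬜⬛🟫⬜⬛
🟩🟩⬛🟩🟩🟩🟩🟫🟩
⬛🟩⬜🟩🟩🟩🟦❓❓
🟩⬛❓❓❓❓❓❓❓

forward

🟦⬜🟫🟩🟩🟦🟦🟦🟫
🟫⬜⬜🟦⬜🟩🟩⬜⬜
🟩⬜🟩🟩🟩⬜⬜🟩⬜
🟩🟩🟫🟩🟦🟦🟫⬛🟩
⬜🟩⬜🟩🔴🟩⬜⬜🟩
🟩🟦🟩🟩🟩⬜⬛🟩🟩
⬛🟩🟫⬜⬜⬛🟫⬜⬛
🟩🟩⬛🟩🟩🟩🟩🟫🟩
⬛🟩⬜🟩🟩🟩🟦❓❓

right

⬜🟫🟩🟩🟦🟦🟦🟫⬛
⬜⬜🟦⬜🟩🟩⬜⬜🟩
⬜🟩🟩🟩⬜⬜🟩⬜⬛
🟩🟫🟩🟦🟦🟫⬛🟩🟫
🟩⬜🟩🟩🔴⬜⬜🟩⬜
🟦🟩🟩🟩⬜⬛🟩🟩🟦
🟩🟫⬜⬜⬛🟫⬜⬛⬜
🟩⬛🟩🟩🟩🟩🟫🟩🟩
🟩⬜🟩🟩🟩🟦❓❓❓

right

🟫🟩🟩🟦🟦🟦🟫⬛🟫
⬜🟦⬜🟩🟩⬜⬜🟩⬛
🟩🟩🟩⬜⬜🟩⬜⬛🟩
🟫🟩🟦🟦🟫⬛🟩🟫⬜
⬜🟩🟩🟩🔴⬜🟩⬜⬜
🟩🟩🟩⬜⬛🟩🟩🟦🟩
🟫⬜⬜⬛🟫⬜⬛⬜🟩
⬛🟩🟩🟩🟩🟫🟩🟩🟩
⬜🟩🟩🟩🟦❓❓❓❓

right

🟩🟩🟦🟦🟦🟫⬛🟫❓
🟦⬜🟩🟩⬜⬜🟩⬛❓
🟩🟩⬜⬜🟩⬜⬛🟩❓
🟩🟦🟦🟫⬛🟩🟫⬜❓
🟩🟩🟩⬜🔴🟩⬜⬜❓
🟩🟩⬜⬛🟩🟩🟦🟩❓
⬜⬜⬛🟫⬜⬛⬜🟩❓
🟩🟩🟩🟩🟫🟩🟩🟩❓
🟩🟩🟩🟦❓❓❓❓❓

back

🟦⬜🟩🟩⬜⬜🟩⬛❓
🟩🟩⬜⬜🟩⬜⬛🟩❓
🟩🟦🟦🟫⬛🟩🟫⬜❓
🟩🟩🟩⬜⬜🟩⬜⬜❓
🟩🟩⬜⬛🔴🟩🟦🟩❓
⬜⬜⬛🟫⬜⬛⬜🟩❓
🟩🟩🟩🟩🟫🟩🟩🟩❓
🟩🟩🟩🟦❓❓❓❓❓
❓❓❓❓❓❓❓❓❓

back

🟩🟩⬜⬜🟩⬜⬛🟩❓
🟩🟦🟦🟫⬛🟩🟫⬜❓
🟩🟩🟩⬜⬜🟩⬜⬜❓
🟩🟩⬜⬛🟩🟩🟦🟩❓
⬜⬜⬛🟫🔴⬛⬜🟩❓
🟩🟩🟩🟩🟫🟩🟩🟩❓
🟩🟩🟩🟦🟩⬜⬛❓❓
❓❓❓❓❓❓❓❓❓
❓❓❓❓❓❓❓❓❓

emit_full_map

🟩⬛⬜🟩🟩🟦⬜🟫🟩🟩🟦🟦🟦🟫⬛🟫
🟩🟫🟩⬜⬜🟫⬜⬜🟦⬜🟩🟩⬜⬜🟩⬛
🟩⬜⬜⬜🟩🟩⬜🟩🟩🟩⬜⬜🟩⬜⬛🟩
🟩⬛🟩🟩🟩🟩🟩🟫🟩🟦🟦🟫⬛🟩🟫⬜
⬛🟩⬜🟩🟩⬜🟩⬜🟩🟩🟩⬜⬜🟩⬜⬜
🟫⬛⬜🟩🟩🟩🟦🟩🟩🟩⬜⬛🟩🟩🟦🟩
⬛🟦🟦🟩🟩⬛🟩🟫⬜⬜⬛🟫🔴⬛⬜🟩
🟩🟫🟩⬜🟩🟩🟩⬛🟩🟩🟩🟩🟫🟩🟩🟩
❓⬜🟫⬜🟫⬛🟩⬜🟩🟩🟩🟦🟩⬜⬛❓
❓⬜🟫🟦⬜🟩⬛❓❓❓❓❓❓❓❓❓


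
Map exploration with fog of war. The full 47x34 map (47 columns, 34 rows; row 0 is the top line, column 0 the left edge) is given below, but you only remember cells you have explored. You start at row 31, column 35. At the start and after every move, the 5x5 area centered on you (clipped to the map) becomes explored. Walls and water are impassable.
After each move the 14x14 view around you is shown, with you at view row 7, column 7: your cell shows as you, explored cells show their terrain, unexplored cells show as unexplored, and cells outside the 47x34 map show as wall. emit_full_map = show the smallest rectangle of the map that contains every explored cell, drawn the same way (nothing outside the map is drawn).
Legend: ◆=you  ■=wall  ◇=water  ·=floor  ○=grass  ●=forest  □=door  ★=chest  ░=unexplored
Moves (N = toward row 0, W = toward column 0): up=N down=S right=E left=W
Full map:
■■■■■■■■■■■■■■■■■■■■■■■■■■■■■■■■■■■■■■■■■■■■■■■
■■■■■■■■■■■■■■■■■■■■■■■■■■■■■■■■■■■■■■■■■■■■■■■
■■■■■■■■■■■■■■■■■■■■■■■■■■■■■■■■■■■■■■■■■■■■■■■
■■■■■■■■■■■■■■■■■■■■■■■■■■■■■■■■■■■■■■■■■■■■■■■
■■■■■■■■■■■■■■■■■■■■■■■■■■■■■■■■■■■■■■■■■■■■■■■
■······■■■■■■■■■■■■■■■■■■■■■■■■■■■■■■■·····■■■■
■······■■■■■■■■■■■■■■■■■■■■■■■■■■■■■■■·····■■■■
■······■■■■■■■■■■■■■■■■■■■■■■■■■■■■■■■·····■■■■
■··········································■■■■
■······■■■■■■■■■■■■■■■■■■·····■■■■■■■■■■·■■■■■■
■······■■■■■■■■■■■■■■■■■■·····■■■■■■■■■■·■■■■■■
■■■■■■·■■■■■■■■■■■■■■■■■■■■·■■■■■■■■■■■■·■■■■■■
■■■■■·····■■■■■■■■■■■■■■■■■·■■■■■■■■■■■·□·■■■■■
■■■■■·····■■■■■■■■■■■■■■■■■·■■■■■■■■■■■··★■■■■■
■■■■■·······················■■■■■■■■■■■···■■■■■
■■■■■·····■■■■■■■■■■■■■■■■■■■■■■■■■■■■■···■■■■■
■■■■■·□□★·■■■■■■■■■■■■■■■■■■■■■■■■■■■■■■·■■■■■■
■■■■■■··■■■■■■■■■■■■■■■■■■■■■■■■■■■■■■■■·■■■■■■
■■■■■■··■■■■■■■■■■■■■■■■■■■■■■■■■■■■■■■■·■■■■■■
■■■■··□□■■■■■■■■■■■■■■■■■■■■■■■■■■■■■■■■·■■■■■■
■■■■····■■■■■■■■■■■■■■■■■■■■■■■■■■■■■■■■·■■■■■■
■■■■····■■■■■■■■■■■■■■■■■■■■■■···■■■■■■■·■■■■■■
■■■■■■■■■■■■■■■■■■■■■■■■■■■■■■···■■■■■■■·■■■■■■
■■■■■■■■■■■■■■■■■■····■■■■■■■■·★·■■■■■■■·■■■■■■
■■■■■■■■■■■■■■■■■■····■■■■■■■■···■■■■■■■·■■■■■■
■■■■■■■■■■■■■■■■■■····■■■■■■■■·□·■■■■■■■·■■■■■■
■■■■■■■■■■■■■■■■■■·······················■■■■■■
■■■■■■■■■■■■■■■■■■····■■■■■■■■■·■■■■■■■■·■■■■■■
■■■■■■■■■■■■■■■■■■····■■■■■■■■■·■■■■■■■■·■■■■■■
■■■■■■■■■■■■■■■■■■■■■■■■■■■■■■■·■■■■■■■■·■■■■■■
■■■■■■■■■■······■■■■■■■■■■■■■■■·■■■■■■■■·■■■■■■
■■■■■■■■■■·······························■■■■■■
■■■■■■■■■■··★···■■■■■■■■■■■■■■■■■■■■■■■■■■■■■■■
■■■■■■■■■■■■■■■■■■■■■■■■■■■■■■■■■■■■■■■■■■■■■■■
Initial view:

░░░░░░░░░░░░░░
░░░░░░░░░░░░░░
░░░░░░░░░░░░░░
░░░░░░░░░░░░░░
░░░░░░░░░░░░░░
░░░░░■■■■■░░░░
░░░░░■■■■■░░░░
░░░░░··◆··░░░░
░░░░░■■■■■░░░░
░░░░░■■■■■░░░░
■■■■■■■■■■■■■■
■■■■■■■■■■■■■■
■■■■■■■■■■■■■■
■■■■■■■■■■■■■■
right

░░░░░░░░░░░░░░
░░░░░░░░░░░░░░
░░░░░░░░░░░░░░
░░░░░░░░░░░░░░
░░░░░░░░░░░░░░
░░░░■■■■■■░░░░
░░░░■■■■■■░░░░
░░░░···◆··░░░░
░░░░■■■■■■░░░░
░░░░■■■■■■░░░░
■■■■■■■■■■■■■■
■■■■■■■■■■■■■■
■■■■■■■■■■■■■■
■■■■■■■■■■■■■■

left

░░░░░░░░░░░░░░
░░░░░░░░░░░░░░
░░░░░░░░░░░░░░
░░░░░░░░░░░░░░
░░░░░░░░░░░░░░
░░░░░■■■■■■░░░
░░░░░■■■■■■░░░
░░░░░··◆···░░░
░░░░░■■■■■■░░░
░░░░░■■■■■■░░░
■■■■■■■■■■■■■■
■■■■■■■■■■■■■■
■■■■■■■■■■■■■■
■■■■■■■■■■■■■■

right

░░░░░░░░░░░░░░
░░░░░░░░░░░░░░
░░░░░░░░░░░░░░
░░░░░░░░░░░░░░
░░░░░░░░░░░░░░
░░░░■■■■■■░░░░
░░░░■■■■■■░░░░
░░░░···◆··░░░░
░░░░■■■■■■░░░░
░░░░■■■■■■░░░░
■■■■■■■■■■■■■■
■■■■■■■■■■■■■■
■■■■■■■■■■■■■■
■■■■■■■■■■■■■■

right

░░░░░░░░░░░░░░
░░░░░░░░░░░░░░
░░░░░░░░░░░░░░
░░░░░░░░░░░░░░
░░░░░░░░░░░░░░
░░░■■■■■■■░░░░
░░░■■■■■■■░░░░
░░░····◆··░░░░
░░░■■■■■■■░░░░
░░░■■■■■■■░░░░
■■■■■■■■■■■■■■
■■■■■■■■■■■■■■
■■■■■■■■■■■■■■
■■■■■■■■■■■■■■

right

░░░░░░░░░░░░░░
░░░░░░░░░░░░░░
░░░░░░░░░░░░░░
░░░░░░░░░░░░░░
░░░░░░░░░░░░░░
░░■■■■■■■·░░░░
░░■■■■■■■·░░░░
░░·····◆··░░░░
░░■■■■■■■■░░░░
░░■■■■■■■■░░░░
■■■■■■■■■■■■■■
■■■■■■■■■■■■■■
■■■■■■■■■■■■■■
■■■■■■■■■■■■■■

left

░░░░░░░░░░░░░░
░░░░░░░░░░░░░░
░░░░░░░░░░░░░░
░░░░░░░░░░░░░░
░░░░░░░░░░░░░░
░░░■■■■■■■·░░░
░░░■■■■■■■·░░░
░░░····◆···░░░
░░░■■■■■■■■░░░
░░░■■■■■■■■░░░
■■■■■■■■■■■■■■
■■■■■■■■■■■■■■
■■■■■■■■■■■■■■
■■■■■■■■■■■■■■

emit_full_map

■■■■■■■·
■■■■■■■·
····◆···
■■■■■■■■
■■■■■■■■

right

░░░░░░░░░░░░░░
░░░░░░░░░░░░░░
░░░░░░░░░░░░░░
░░░░░░░░░░░░░░
░░░░░░░░░░░░░░
░░■■■■■■■·░░░░
░░■■■■■■■·░░░░
░░·····◆··░░░░
░░■■■■■■■■░░░░
░░■■■■■■■■░░░░
■■■■■■■■■■■■■■
■■■■■■■■■■■■■■
■■■■■■■■■■■■■■
■■■■■■■■■■■■■■

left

░░░░░░░░░░░░░░
░░░░░░░░░░░░░░
░░░░░░░░░░░░░░
░░░░░░░░░░░░░░
░░░░░░░░░░░░░░
░░░■■■■■■■·░░░
░░░■■■■■■■·░░░
░░░····◆···░░░
░░░■■■■■■■■░░░
░░░■■■■■■■■░░░
■■■■■■■■■■■■■■
■■■■■■■■■■■■■■
■■■■■■■■■■■■■■
■■■■■■■■■■■■■■

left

░░░░░░░░░░░░░░
░░░░░░░░░░░░░░
░░░░░░░░░░░░░░
░░░░░░░░░░░░░░
░░░░░░░░░░░░░░
░░░░■■■■■■■·░░
░░░░■■■■■■■·░░
░░░░···◆····░░
░░░░■■■■■■■■░░
░░░░■■■■■■■■░░
■■■■■■■■■■■■■■
■■■■■■■■■■■■■■
■■■■■■■■■■■■■■
■■■■■■■■■■■■■■

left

░░░░░░░░░░░░░░
░░░░░░░░░░░░░░
░░░░░░░░░░░░░░
░░░░░░░░░░░░░░
░░░░░░░░░░░░░░
░░░░░■■■■■■■·░
░░░░░■■■■■■■·░
░░░░░··◆·····░
░░░░░■■■■■■■■░
░░░░░■■■■■■■■░
■■■■■■■■■■■■■■
■■■■■■■■■■■■■■
■■■■■■■■■■■■■■
■■■■■■■■■■■■■■

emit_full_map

■■■■■■■·
■■■■■■■·
··◆·····
■■■■■■■■
■■■■■■■■

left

░░░░░░░░░░░░░░
░░░░░░░░░░░░░░
░░░░░░░░░░░░░░
░░░░░░░░░░░░░░
░░░░░░░░░░░░░░
░░░░░■■■■■■■■·
░░░░░■■■■■■■■·
░░░░░··◆······
░░░░░■■■■■■■■■
░░░░░■■■■■■■■■
■■■■■■■■■■■■■■
■■■■■■■■■■■■■■
■■■■■■■■■■■■■■
■■■■■■■■■■■■■■

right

░░░░░░░░░░░░░░
░░░░░░░░░░░░░░
░░░░░░░░░░░░░░
░░░░░░░░░░░░░░
░░░░░░░░░░░░░░
░░░░■■■■■■■■·░
░░░░■■■■■■■■·░
░░░░···◆·····░
░░░░■■■■■■■■■░
░░░░■■■■■■■■■░
■■■■■■■■■■■■■■
■■■■■■■■■■■■■■
■■■■■■■■■■■■■■
■■■■■■■■■■■■■■

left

░░░░░░░░░░░░░░
░░░░░░░░░░░░░░
░░░░░░░░░░░░░░
░░░░░░░░░░░░░░
░░░░░░░░░░░░░░
░░░░░■■■■■■■■·
░░░░░■■■■■■■■·
░░░░░··◆······
░░░░░■■■■■■■■■
░░░░░■■■■■■■■■
■■■■■■■■■■■■■■
■■■■■■■■■■■■■■
■■■■■■■■■■■■■■
■■■■■■■■■■■■■■

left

░░░░░░░░░░░░░░
░░░░░░░░░░░░░░
░░░░░░░░░░░░░░
░░░░░░░░░░░░░░
░░░░░░░░░░░░░░
░░░░░·■■■■■■■■
░░░░░·■■■■■■■■
░░░░░··◆······
░░░░░■■■■■■■■■
░░░░░■■■■■■■■■
■■■■■■■■■■■■■■
■■■■■■■■■■■■■■
■■■■■■■■■■■■■■
■■■■■■■■■■■■■■

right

░░░░░░░░░░░░░░
░░░░░░░░░░░░░░
░░░░░░░░░░░░░░
░░░░░░░░░░░░░░
░░░░░░░░░░░░░░
░░░░·■■■■■■■■·
░░░░·■■■■■■■■·
░░░░···◆······
░░░░■■■■■■■■■■
░░░░■■■■■■■■■■
■■■■■■■■■■■■■■
■■■■■■■■■■■■■■
■■■■■■■■■■■■■■
■■■■■■■■■■■■■■

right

░░░░░░░░░░░░░░
░░░░░░░░░░░░░░
░░░░░░░░░░░░░░
░░░░░░░░░░░░░░
░░░░░░░░░░░░░░
░░░·■■■■■■■■·░
░░░·■■■■■■■■·░
░░░····◆·····░
░░░■■■■■■■■■■░
░░░■■■■■■■■■■░
■■■■■■■■■■■■■■
■■■■■■■■■■■■■■
■■■■■■■■■■■■■■
■■■■■■■■■■■■■■

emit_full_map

·■■■■■■■■·
·■■■■■■■■·
····◆·····
■■■■■■■■■■
■■■■■■■■■■
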